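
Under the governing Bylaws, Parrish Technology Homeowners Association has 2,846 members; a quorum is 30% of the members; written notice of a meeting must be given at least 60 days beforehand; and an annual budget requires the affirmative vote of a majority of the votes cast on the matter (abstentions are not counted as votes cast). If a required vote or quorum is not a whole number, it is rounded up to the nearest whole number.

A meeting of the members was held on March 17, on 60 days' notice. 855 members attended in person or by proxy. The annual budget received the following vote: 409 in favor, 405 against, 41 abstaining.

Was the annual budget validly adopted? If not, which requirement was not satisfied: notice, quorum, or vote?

Valid — all requirements satisfied.

Notice: 60 days given; 60 required. Satisfied.
Quorum: 30% of 2,846 = 853.80, rounded up to 854; 855 present. Satisfied.
Vote: requires a majority of the votes cast (855 − 41 abstaining = 814); a majority of 814 is 408, so 408 needed; 409 in favor. Satisfied.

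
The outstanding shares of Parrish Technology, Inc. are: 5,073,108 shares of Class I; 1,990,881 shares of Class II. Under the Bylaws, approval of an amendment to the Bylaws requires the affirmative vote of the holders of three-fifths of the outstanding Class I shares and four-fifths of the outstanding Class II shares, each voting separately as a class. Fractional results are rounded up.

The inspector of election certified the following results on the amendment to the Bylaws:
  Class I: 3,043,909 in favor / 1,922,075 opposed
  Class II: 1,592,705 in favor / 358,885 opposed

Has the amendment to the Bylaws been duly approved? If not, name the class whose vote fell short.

Class I: 3/5 of 5073108 = 3043864.80, rounded up to 3043865; 3,043,865 required, 3,043,909 in favor — approved.
Class II: 4/5 of 1990881 = 1592704.80, rounded up to 1592705; 1,592,705 required, 1,592,705 in favor — approved.

Approved — every class gave the required vote.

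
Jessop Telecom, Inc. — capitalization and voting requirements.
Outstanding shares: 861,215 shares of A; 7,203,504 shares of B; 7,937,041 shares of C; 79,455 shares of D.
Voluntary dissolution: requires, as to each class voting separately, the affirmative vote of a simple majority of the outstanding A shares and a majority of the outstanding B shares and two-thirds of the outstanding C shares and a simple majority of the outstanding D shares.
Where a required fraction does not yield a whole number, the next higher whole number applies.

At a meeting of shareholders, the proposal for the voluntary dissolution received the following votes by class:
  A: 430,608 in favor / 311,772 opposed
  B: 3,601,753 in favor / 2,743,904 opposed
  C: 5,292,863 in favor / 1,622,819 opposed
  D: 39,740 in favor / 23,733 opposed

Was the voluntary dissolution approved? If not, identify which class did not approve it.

Approved — every class gave the required vote.

A: a majority of 861215 is 430608; 430,608 required, 430,608 in favor — approved.
B: a majority of 7203504 is 3601753; 3,601,753 required, 3,601,753 in favor — approved.
C: 2/3 of 7937041 = 5291360.67, rounded up to 5291361; 5,291,361 required, 5,292,863 in favor — approved.
D: a majority of 79455 is 39728; 39,728 required, 39,740 in favor — approved.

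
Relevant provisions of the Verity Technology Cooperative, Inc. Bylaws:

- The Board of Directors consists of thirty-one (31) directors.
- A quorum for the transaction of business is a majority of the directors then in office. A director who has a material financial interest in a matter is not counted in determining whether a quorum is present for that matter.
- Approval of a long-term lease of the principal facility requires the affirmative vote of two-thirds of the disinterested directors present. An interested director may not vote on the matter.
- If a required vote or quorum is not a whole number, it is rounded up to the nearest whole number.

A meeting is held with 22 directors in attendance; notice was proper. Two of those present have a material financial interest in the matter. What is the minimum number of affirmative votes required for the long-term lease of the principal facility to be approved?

The long-term lease of the principal facility requires two-thirds of the disinterested directors present (22 − 2 = 20).
2/3 of 20 = 13.33, rounded up to 14.

14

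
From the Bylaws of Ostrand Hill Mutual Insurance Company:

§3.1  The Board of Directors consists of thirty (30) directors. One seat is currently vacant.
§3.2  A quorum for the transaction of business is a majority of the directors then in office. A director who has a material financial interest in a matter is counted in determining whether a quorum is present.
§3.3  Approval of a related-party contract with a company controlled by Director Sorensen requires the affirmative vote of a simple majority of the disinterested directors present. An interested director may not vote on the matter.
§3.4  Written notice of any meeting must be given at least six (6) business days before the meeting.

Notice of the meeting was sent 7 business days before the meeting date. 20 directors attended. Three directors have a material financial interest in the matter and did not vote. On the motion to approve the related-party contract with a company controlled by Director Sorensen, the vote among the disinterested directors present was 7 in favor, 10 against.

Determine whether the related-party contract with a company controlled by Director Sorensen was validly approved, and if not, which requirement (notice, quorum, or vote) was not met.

Invalid — vote requirement not satisfied.

Notice: 7 business days given; 6 required (7 ≥ 6). Satisfied.
Quorum: 20 present (interested directors count toward quorum); quorum is 15. Satisfied.
Vote: the related-party contract with a company controlled by Director Sorensen requires a majority of the disinterested directors present (20 − 3 = 17). A majority of 17 is 9, so 9 affirmative votes are needed; 7 voted in favor. Not satisfied.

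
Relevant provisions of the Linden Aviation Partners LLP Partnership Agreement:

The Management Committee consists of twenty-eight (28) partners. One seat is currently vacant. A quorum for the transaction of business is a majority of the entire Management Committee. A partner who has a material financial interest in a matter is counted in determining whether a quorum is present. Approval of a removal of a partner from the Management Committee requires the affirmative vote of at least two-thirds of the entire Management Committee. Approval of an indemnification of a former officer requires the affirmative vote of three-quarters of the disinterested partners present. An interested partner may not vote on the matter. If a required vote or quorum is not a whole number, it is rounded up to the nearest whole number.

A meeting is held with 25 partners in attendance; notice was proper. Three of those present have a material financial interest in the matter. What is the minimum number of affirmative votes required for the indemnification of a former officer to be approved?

The indemnification of a former officer requires three-fourths of the disinterested partners present (25 − 3 = 22).
3/4 of 22 = 16.50, rounded up to 17.

17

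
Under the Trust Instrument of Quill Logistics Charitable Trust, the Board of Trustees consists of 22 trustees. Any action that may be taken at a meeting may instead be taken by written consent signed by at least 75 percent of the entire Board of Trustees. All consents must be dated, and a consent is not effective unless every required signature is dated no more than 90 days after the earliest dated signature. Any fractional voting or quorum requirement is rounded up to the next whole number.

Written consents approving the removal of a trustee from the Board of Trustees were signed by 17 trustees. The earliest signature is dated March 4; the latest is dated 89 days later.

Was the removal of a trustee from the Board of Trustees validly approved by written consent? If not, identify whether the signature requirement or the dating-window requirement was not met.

Effective — both the signature and dating-window requirements are satisfied.

Signatures required: at least 75 percent of 22 — 3/4 of 22 = 16.50, rounded up to 17, so 17 needed; 17 signed. Sufficient.
Dating window: the latest signature is 89 days after the earliest; the limit is 90 days. Within the window.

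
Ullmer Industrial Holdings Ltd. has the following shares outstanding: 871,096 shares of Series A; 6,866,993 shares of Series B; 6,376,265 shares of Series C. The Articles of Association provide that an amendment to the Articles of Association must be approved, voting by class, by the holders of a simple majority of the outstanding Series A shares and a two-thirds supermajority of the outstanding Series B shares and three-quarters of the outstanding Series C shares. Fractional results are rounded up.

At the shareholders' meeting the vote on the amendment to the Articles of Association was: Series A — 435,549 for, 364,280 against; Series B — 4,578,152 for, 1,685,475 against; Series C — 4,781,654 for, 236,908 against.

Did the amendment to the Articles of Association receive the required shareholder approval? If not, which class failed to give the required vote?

Series A: a majority of 871096 is 435549; 435,549 required, 435,549 in favor — approved.
Series B: 2/3 of 6866993 = 4577995.33, rounded up to 4577996; 4,577,996 required, 4,578,152 in favor — approved.
Series C: 3/4 of 6376265 = 4782198.75, rounded up to 4782199; 4,782,199 required, 4,781,654 in favor — not approved.

Not approved — the Series C shares did not give the required vote.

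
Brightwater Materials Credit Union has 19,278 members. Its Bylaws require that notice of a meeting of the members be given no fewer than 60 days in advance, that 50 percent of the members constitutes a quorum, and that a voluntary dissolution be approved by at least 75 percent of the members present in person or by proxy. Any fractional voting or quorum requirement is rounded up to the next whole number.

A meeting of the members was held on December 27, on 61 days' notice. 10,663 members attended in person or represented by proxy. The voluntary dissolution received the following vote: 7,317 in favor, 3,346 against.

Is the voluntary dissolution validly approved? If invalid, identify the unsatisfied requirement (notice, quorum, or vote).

Notice: 61 days given; 60 required. Satisfied.
Quorum: 50% of 19,278 = 9,639; 10,663 present. Satisfied.
Vote: requires three-fourths of those present (10,663); 3/4 of 10663 = 7997.25, rounded up to 7998, so 7,998 needed; 7,317 in favor. Not satisfied.

Invalid — vote requirement not satisfied.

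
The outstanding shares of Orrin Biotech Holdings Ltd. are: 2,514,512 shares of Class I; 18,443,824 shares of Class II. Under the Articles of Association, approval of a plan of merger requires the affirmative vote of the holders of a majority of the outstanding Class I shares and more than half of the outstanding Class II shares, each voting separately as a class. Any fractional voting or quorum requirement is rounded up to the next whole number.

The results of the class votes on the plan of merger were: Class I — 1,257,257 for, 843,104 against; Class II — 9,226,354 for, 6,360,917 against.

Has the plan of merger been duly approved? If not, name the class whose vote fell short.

Approved — every class gave the required vote.

Class I: a majority of 2514512 is 1257257; 1,257,257 required, 1,257,257 in favor — approved.
Class II: a majority of 18443824 is 9221913; 9,221,913 required, 9,226,354 in favor — approved.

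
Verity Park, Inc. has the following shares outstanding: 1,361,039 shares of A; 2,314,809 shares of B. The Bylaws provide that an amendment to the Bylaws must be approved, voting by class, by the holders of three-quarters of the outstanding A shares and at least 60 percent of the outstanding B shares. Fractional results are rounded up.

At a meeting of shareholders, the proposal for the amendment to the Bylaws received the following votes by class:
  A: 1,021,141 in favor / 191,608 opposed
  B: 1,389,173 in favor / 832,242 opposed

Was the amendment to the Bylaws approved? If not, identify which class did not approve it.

A: 3/4 of 1361039 = 1020779.25, rounded up to 1020780; 1,020,780 required, 1,021,141 in favor — approved.
B: 3/5 of 2314809 = 1388885.40, rounded up to 1388886; 1,388,886 required, 1,389,173 in favor — approved.

Approved — every class gave the required vote.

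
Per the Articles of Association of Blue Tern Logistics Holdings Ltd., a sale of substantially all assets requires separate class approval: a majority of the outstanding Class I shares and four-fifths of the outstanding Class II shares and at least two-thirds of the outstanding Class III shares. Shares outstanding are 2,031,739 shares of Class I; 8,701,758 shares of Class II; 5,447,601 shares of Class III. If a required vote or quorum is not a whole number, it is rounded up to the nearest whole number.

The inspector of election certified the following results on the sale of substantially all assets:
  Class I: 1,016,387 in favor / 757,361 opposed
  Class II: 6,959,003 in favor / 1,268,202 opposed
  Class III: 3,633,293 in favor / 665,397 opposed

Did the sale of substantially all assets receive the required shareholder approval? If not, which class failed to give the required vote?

Not approved — the Class II shares did not give the required vote.

Class I: a majority of 2031739 is 1015870; 1,015,870 required, 1,016,387 in favor — approved.
Class II: 4/5 of 8701758 = 6961406.40, rounded up to 6961407; 6,961,407 required, 6,959,003 in favor — not approved.
Class III: 2/3 of 5447601 = 3631734; 3,631,734 required, 3,633,293 in favor — approved.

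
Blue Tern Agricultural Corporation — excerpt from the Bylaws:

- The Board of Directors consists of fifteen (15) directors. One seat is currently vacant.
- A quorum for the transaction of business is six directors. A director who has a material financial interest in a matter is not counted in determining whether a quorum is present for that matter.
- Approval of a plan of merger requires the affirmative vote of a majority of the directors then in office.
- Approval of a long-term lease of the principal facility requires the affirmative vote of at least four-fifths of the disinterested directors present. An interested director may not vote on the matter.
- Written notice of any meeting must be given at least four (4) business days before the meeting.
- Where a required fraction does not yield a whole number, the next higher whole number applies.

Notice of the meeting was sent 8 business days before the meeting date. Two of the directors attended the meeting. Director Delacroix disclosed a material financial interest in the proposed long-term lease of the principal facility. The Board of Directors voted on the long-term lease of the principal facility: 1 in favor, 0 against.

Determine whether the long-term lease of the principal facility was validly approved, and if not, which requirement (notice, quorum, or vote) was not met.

Notice: 8 business days given; 4 required (8 ≥ 4). Satisfied.
Quorum: 2 present, but the 1 interested director does not count, leaving 1. Quorum is 6. Not satisfied.
Vote: the long-term lease of the principal facility requires four-fifths of the disinterested directors present (2 − 1 = 1). 4/5 of 1 = 0.80, rounded up to 1, so 1 affirmative vote is needed; 1 voted in favor. Satisfied. (Moot — without a quorum no business can be validly transacted.)

Invalid — quorum requirement not satisfied.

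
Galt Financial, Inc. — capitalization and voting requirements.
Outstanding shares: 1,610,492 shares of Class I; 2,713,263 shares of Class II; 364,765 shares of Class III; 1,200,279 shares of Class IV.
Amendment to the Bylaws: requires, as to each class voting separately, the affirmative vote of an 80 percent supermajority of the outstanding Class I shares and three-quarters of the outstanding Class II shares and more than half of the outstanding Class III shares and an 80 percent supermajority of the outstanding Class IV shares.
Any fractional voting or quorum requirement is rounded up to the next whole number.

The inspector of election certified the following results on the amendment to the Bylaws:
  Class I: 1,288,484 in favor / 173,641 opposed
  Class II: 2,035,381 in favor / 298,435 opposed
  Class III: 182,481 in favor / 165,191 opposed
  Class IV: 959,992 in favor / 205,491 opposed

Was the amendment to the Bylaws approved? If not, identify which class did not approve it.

Not approved — the Class IV shares did not give the required vote.

Class I: 4/5 of 1610492 = 1288393.60, rounded up to 1288394; 1,288,394 required, 1,288,484 in favor — approved.
Class II: 3/4 of 2713263 = 2034947.25, rounded up to 2034948; 2,034,948 required, 2,035,381 in favor — approved.
Class III: a majority of 364765 is 182383; 182,383 required, 182,481 in favor — approved.
Class IV: 4/5 of 1200279 = 960223.20, rounded up to 960224; 960,224 required, 959,992 in favor — not approved.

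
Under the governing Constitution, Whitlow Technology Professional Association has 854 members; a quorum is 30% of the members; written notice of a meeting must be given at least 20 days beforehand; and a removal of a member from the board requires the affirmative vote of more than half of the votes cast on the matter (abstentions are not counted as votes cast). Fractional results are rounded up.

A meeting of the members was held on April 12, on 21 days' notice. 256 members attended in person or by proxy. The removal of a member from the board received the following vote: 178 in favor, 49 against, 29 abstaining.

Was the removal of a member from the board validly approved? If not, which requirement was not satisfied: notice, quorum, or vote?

Invalid — quorum requirement not satisfied.

Notice: 21 days given; 20 required. Satisfied.
Quorum: 30% of 854 = 256.20, rounded up to 257; 256 present. Not satisfied.
Vote: requires a majority of the votes cast (256 − 29 abstaining = 227); a majority of 227 is 114, so 114 needed; 178 in favor. Satisfied.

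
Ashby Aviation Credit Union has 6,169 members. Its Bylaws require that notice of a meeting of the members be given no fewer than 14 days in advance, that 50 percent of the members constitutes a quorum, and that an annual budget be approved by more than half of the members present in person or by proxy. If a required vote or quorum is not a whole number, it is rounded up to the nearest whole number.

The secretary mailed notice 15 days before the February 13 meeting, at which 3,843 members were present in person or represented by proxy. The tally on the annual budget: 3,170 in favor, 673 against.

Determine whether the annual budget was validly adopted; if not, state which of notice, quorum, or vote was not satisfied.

Valid — all requirements satisfied.

Notice: 15 days given; 14 required. Satisfied.
Quorum: 50% of 6,169 = 3,084.50, rounded up to 3,085; 3,843 present. Satisfied.
Vote: requires a majority of those present (3,843); a majority of 3843 is 1922, so 1,922 needed; 3,170 in favor. Satisfied.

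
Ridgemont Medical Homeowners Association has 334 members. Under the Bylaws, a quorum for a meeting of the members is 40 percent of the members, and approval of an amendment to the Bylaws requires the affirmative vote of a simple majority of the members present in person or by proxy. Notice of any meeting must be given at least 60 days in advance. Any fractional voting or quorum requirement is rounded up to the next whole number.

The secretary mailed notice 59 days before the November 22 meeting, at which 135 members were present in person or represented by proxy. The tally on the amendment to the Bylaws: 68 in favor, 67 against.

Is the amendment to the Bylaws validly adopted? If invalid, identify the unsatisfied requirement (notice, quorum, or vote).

Invalid — notice requirement not satisfied.

Notice: 59 days given; 60 required. Not satisfied.
Quorum: 40% of 334 = 133.60, rounded up to 134; 135 present. Satisfied.
Vote: requires a majority of those present (135); a majority of 135 is 68, so 68 needed; 68 in favor. Satisfied.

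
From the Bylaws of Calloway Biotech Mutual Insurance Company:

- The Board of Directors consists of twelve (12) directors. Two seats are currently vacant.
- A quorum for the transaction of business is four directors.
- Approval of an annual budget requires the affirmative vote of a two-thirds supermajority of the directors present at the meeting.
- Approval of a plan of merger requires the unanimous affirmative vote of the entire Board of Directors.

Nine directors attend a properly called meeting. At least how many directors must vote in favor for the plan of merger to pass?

12

The plan of merger requires the unanimous vote of the entire Board of Directors (12).
Unanimous means all 12.
(Only 9 can vote, so the plan of merger cannot pass at this meeting, but the required vote is still 12.)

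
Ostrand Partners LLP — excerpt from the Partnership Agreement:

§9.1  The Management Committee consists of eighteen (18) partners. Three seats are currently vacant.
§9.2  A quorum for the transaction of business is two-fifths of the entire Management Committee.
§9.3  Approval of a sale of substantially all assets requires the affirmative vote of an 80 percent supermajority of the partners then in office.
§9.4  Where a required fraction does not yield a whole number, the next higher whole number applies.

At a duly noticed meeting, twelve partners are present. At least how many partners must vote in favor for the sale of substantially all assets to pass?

12

The sale of substantially all assets requires four-fifths of the partners then in office (15).
4/5 of 15 = 12.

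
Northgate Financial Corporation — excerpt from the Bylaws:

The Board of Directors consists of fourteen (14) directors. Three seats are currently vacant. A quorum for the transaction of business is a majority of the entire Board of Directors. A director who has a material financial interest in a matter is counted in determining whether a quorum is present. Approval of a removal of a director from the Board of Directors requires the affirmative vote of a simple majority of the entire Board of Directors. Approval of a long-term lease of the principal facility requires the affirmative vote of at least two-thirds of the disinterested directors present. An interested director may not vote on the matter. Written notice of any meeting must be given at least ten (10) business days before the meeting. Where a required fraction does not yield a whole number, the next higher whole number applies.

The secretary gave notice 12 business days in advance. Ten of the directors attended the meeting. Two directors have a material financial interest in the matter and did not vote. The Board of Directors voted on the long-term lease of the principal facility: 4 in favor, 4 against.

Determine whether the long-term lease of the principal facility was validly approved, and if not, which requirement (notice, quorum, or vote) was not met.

Notice: 12 business days given; 10 required (12 ≥ 10). Satisfied.
Quorum: 10 present (interested directors count toward quorum); quorum is 8. Satisfied.
Vote: the long-term lease of the principal facility requires two-thirds of the disinterested directors present (10 − 2 = 8). 2/3 of 8 = 5.33, rounded up to 6, so 6 affirmative votes are needed; 4 voted in favor. Not satisfied.

Invalid — vote requirement not satisfied.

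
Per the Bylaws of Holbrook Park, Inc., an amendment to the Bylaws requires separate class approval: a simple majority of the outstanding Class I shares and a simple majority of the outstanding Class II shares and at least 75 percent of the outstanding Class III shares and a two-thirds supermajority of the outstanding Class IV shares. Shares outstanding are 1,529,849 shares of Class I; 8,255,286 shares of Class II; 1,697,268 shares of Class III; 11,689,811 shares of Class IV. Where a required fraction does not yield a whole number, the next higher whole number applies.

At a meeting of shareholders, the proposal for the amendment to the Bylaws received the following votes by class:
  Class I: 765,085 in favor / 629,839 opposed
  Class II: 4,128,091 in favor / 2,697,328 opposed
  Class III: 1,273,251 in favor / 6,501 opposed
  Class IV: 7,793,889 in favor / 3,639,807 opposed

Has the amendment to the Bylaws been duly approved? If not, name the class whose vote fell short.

Class I: a majority of 1529849 is 764925; 764,925 required, 765,085 in favor — approved.
Class II: a majority of 8255286 is 4127644; 4,127,644 required, 4,128,091 in favor — approved.
Class III: 3/4 of 1697268 = 1272951; 1,272,951 required, 1,273,251 in favor — approved.
Class IV: 2/3 of 11689811 = 7793207.33, rounded up to 7793208; 7,793,208 required, 7,793,889 in favor — approved.

Approved — every class gave the required vote.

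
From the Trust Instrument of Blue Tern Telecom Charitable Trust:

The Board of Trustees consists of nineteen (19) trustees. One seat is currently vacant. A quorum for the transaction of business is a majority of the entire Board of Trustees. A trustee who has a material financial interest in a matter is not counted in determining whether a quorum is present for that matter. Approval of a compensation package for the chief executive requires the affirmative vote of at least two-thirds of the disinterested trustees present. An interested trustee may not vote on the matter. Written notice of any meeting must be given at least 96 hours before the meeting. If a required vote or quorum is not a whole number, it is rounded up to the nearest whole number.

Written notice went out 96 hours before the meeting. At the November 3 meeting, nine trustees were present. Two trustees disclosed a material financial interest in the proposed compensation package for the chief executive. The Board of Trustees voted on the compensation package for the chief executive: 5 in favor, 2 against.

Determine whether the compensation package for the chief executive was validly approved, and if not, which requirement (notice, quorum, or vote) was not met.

Notice: 96 hours given; 96 required (96 ≥ 96). Satisfied.
Quorum: 9 present, but the 2 interested trustees do not count, leaving 7. Quorum is 10. Not satisfied.
Vote: the compensation package for the chief executive requires two-thirds of the disinterested trustees present (9 − 2 = 7). 2/3 of 7 = 4.67, rounded up to 5, so 5 affirmative votes are needed; 5 voted in favor. Satisfied. (Moot — without a quorum no business can be validly transacted.)

Invalid — quorum requirement not satisfied.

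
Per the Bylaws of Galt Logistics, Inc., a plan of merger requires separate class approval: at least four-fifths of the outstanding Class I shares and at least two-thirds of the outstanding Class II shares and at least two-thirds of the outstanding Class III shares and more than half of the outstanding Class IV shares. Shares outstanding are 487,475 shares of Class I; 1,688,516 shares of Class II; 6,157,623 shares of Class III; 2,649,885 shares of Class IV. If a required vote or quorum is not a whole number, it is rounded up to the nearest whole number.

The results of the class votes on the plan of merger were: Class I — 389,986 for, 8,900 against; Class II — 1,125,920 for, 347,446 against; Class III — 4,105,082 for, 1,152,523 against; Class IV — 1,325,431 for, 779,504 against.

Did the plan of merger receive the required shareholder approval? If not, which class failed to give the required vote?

Approved — every class gave the required vote.

Class I: 4/5 of 487475 = 389980; 389,980 required, 389,986 in favor — approved.
Class II: 2/3 of 1688516 = 1125677.33, rounded up to 1125678; 1,125,678 required, 1,125,920 in favor — approved.
Class III: 2/3 of 6157623 = 4105082; 4,105,082 required, 4,105,082 in favor — approved.
Class IV: a majority of 2649885 is 1324943; 1,324,943 required, 1,325,431 in favor — approved.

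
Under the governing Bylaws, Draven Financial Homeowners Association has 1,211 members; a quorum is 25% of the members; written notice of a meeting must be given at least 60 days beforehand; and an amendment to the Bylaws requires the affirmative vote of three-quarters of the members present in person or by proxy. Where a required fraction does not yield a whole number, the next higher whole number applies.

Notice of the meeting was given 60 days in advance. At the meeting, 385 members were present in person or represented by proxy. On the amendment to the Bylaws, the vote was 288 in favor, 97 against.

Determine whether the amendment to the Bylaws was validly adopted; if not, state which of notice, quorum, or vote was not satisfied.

Notice: 60 days given; 60 required. Satisfied.
Quorum: 25% of 1,211 = 302.75, rounded up to 303; 385 present. Satisfied.
Vote: requires three-fourths of those present (385); 3/4 of 385 = 288.75, rounded up to 289, so 289 needed; 288 in favor. Not satisfied.

Invalid — vote requirement not satisfied.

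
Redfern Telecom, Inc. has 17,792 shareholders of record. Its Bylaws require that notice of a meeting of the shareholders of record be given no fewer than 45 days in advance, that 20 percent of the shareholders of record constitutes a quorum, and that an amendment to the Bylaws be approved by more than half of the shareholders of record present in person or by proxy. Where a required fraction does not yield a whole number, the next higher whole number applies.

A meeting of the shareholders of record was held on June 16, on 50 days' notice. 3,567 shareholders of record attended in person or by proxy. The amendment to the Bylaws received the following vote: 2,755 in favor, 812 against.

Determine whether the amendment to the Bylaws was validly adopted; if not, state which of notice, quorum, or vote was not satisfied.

Valid — all requirements satisfied.

Notice: 50 days given; 45 required. Satisfied.
Quorum: 20% of 17,792 = 3,558.40, rounded up to 3,559; 3,567 present. Satisfied.
Vote: requires a majority of those present (3,567); a majority of 3567 is 1784, so 1,784 needed; 2,755 in favor. Satisfied.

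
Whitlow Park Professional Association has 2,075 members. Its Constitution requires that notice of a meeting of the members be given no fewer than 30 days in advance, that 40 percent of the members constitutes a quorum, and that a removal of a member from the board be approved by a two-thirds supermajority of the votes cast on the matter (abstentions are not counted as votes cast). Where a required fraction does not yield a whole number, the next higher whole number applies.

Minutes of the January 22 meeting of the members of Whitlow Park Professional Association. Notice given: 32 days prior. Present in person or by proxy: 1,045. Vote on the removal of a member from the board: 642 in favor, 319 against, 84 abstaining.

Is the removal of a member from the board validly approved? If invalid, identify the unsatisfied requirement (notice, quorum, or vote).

Notice: 32 days given; 30 required. Satisfied.
Quorum: 40% of 2,075 = 830; 1,045 present. Satisfied.
Vote: requires two-thirds of the votes cast (1,045 − 84 abstaining = 961); 2/3 of 961 = 640.67, rounded up to 641, so 641 needed; 642 in favor. Satisfied.

Valid — all requirements satisfied.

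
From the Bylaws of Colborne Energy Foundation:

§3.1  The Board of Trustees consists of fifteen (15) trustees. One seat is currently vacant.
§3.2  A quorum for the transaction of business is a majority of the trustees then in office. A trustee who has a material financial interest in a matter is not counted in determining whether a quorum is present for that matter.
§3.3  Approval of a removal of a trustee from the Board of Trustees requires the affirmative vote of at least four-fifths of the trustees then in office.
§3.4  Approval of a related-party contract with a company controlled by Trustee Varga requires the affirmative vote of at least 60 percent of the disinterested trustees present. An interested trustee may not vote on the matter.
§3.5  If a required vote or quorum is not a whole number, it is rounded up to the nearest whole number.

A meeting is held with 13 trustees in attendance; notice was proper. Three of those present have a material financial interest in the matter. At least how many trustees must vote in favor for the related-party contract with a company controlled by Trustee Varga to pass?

The related-party contract with a company controlled by Trustee Varga requires three-fifths of the disinterested trustees present (13 − 3 = 10).
3/5 of 10 = 6.

6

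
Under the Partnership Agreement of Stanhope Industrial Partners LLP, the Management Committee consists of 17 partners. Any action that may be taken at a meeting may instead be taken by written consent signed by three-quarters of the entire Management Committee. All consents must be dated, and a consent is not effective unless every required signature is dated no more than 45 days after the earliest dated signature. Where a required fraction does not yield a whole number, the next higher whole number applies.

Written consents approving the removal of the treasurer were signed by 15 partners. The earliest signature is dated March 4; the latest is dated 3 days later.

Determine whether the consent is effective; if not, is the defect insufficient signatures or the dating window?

Signatures required: three-quarters of 17 — 3/4 of 17 = 12.75, rounded up to 13, so 13 needed; 15 signed. Sufficient.
Dating window: the latest signature is 3 days after the earliest; the limit is 45 days. Within the window.

Effective — both the signature and dating-window requirements are satisfied.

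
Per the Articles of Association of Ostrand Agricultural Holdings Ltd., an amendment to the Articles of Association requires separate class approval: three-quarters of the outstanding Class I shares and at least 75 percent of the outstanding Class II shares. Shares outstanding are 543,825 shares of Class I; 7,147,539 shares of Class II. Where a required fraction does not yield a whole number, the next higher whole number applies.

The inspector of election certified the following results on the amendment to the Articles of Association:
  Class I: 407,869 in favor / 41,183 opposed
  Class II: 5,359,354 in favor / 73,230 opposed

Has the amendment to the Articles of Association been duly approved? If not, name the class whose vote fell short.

Class I: 3/4 of 543825 = 407868.75, rounded up to 407869; 407,869 required, 407,869 in favor — approved.
Class II: 3/4 of 7147539 = 5360654.25, rounded up to 5360655; 5,360,655 required, 5,359,354 in favor — not approved.

Not approved — the Class II shares did not give the required vote.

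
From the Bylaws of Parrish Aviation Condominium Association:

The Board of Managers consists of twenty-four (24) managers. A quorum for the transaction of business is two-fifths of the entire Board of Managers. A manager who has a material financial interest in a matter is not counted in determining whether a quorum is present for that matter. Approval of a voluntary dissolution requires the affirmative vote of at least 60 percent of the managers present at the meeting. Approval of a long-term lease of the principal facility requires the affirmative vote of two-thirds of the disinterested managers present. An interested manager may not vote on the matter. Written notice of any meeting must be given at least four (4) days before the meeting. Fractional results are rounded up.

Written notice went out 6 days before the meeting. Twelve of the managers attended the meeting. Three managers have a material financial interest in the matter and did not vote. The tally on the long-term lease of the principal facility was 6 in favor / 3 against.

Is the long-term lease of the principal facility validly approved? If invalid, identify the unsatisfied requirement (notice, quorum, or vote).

Notice: 6 days given; 4 required (6 ≥ 4). Satisfied.
Quorum: 12 present, but the 3 interested managers do not count, leaving 9. Quorum is 10. Not satisfied.
Vote: the long-term lease of the principal facility requires two-thirds of the disinterested managers present (12 − 3 = 9). 2/3 of 9 = 6, so 6 affirmative votes are needed; 6 voted in favor. Satisfied. (Moot — without a quorum no business can be validly transacted.)

Invalid — quorum requirement not satisfied.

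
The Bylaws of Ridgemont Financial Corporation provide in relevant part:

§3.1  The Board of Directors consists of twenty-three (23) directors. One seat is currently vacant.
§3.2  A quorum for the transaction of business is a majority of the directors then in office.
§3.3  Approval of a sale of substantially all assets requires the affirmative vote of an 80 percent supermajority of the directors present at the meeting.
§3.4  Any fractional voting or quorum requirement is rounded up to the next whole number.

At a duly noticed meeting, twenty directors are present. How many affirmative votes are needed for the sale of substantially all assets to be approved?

16

The sale of substantially all assets requires four-fifths of the directors present (20).
4/5 of 20 = 16.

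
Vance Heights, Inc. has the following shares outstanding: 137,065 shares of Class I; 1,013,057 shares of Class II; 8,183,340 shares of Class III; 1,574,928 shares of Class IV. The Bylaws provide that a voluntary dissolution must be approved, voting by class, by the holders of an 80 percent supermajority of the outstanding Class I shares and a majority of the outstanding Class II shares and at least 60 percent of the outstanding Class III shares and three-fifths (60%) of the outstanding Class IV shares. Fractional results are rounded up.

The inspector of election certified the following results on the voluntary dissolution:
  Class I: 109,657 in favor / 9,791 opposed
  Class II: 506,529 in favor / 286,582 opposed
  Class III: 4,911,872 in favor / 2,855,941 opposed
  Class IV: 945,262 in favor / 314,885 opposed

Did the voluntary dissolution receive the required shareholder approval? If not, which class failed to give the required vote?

Approved — every class gave the required vote.

Class I: 4/5 of 137065 = 109652; 109,652 required, 109,657 in favor — approved.
Class II: a majority of 1013057 is 506529; 506,529 required, 506,529 in favor — approved.
Class III: 3/5 of 8183340 = 4910004; 4,910,004 required, 4,911,872 in favor — approved.
Class IV: 3/5 of 1574928 = 944956.80, rounded up to 944957; 944,957 required, 945,262 in favor — approved.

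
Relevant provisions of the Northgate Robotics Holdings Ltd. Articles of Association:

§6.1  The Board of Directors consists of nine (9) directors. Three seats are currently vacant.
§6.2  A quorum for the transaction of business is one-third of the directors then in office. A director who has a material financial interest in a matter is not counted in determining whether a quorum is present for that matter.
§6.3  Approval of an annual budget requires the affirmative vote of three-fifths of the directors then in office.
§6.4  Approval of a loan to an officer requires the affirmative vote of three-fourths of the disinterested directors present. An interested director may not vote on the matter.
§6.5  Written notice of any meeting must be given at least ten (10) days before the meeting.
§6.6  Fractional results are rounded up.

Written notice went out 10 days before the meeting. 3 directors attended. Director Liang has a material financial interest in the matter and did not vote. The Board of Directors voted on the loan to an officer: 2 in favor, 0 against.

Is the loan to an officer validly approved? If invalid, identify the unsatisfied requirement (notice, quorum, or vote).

Valid — all requirements satisfied.

Notice: 10 days given; 10 required (10 ≥ 10). Satisfied.
Quorum: 3 present, but the 1 interested director does not count, leaving 2. Quorum is 2. Satisfied.
Vote: the loan to an officer requires three-fourths of the disinterested directors present (3 − 1 = 2). 3/4 of 2 = 1.50, rounded up to 2, so 2 affirmative votes are needed; 2 voted in favor. Satisfied.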